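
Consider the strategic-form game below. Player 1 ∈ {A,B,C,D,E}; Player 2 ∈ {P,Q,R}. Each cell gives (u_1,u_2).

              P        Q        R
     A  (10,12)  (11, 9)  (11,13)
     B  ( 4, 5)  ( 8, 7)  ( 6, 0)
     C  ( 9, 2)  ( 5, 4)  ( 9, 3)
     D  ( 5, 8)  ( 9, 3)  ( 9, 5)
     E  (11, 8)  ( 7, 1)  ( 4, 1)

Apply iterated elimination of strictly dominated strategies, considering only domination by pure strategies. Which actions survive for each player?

Survivors P1:{A,E} P2:{P,R}

P1 drop B (A beats it: P:10>4 Q:11>8 R:11>6)
P1 drop C (A beats it: P:10>9 Q:11>5 R:11>9)
P1 drop D (A beats it: P:10>5 Q:11>9 R:11>9)
P2 drop Q (P beats it: A:12>9 E:8>1)
P1→{A,E} P2→{P,R}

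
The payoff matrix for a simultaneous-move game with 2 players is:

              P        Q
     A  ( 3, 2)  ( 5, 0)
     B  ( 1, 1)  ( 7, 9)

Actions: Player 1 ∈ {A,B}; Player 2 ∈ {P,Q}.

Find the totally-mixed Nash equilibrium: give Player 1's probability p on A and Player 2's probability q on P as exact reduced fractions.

p=4/5, q=1/2

P1 indiff ⇒ q·3+(1-q)·5 = q·1+(1-q)·7 ⇒ q(2) = (1-q)(2) ⇒ q = 1/2
P2 indiff ⇒ p·2+(1-p)·1 = p·0+(1-p)·9 ⇒ p(2) = (1-p)(8) ⇒ p = 4/5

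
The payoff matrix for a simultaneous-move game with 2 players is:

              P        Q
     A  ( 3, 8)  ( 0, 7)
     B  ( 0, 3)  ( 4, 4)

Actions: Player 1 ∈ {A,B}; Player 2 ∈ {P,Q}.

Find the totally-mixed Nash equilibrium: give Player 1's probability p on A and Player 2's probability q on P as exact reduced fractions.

P1 mixes 1/2 on A; P2 mixes 4/7 on P

P1 indiff ⇒ q·3+(1-q)·0 = q·0+(1-q)·4 ⇒ q(3) = (1-q)(4) ⇒ q = 4/7
P2 indiff ⇒ p·8+(1-p)·3 = p·7+(1-p)·4 ⇒ p(1) = (1-p)(1) ⇒ p = 1/2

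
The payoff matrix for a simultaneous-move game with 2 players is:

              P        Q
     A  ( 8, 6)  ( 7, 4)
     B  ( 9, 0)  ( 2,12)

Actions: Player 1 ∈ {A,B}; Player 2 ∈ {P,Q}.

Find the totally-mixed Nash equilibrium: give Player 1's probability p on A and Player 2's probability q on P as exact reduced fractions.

P1 indiff ⇒ q·8+(1-q)·7 = q·9+(1-q)·2 ⇒ q(-1) = (1-q)(-5) ⇒ q = 5/6
P2 indiff ⇒ p·6+(1-p)·0 = p·4+(1-p)·12 ⇒ p(2) = (1-p)(12) ⇒ p = 6/7

p=6/7, q=5/6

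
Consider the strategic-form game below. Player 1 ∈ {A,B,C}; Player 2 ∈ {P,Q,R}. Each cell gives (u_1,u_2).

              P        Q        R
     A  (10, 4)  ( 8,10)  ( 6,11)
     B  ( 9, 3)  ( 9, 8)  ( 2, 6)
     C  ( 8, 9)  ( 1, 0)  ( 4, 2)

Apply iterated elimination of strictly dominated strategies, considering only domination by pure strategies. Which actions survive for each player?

Remaining: P1:{A,B} P2:{Q,R}

P1 drop C (A beats it: P:10>8 Q:8>1 R:6>4)
P2 drop P (Q beats it: A:10>4 B:8>3)
P1→{A,B} P2→{Q,R}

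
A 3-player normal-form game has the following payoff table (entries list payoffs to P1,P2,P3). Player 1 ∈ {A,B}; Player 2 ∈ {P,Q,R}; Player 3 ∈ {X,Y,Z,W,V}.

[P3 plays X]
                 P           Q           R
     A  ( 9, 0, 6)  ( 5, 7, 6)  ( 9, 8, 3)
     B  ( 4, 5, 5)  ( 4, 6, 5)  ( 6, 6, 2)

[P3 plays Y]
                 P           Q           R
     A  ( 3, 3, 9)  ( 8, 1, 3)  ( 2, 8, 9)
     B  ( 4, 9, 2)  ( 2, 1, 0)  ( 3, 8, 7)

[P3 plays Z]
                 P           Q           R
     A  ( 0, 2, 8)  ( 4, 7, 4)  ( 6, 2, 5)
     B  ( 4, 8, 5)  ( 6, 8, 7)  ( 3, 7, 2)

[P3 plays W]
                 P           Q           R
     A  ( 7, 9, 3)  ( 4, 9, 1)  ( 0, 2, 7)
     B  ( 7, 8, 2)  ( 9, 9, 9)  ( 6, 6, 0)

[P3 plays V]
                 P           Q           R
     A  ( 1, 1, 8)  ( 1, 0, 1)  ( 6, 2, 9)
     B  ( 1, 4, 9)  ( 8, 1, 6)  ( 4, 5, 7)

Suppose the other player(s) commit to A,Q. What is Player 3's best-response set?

u_3(X vs A,Q) = 6
u_3(Y vs A,Q) = 3
u_3(Z vs A,Q) = 4
u_3(W vs A,Q) = 1
u_3(V vs A,Q) = 1
max payoff 6 at {X}

argmax u_3 = {X}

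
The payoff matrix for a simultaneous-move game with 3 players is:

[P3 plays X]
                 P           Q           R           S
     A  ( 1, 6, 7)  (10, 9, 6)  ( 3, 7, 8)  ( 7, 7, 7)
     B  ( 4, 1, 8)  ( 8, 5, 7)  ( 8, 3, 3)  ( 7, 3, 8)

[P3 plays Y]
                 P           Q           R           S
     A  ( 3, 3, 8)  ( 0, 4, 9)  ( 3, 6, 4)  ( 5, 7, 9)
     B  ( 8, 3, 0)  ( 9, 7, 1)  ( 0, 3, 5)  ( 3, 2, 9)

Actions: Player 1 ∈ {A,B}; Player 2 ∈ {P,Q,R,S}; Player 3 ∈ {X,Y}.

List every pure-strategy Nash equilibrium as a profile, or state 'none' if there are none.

NE set: (A,S,Y)

(A,P,X): not NE [P1→B gives 4>1; P2→Q gives 9>6; P3→Y gives 8>7]
(A,P,Y): not NE [P1→B gives 8>3; P2→S gives 7>3]
(A,Q,X): not NE [P3→Y gives 9>6]
(A,Q,Y): not NE [P1→B gives 9>0; P2→S gives 7>4]
(A,R,X): not NE [P1→B gives 8>3; P2→Q gives 9>7]
(A,R,Y): not NE [P2→S gives 7>6; P3→X gives 8>4]
(A,S,X): not NE [P2→Q gives 9>7; P3→Y gives 9>7]
(A,S,Y): NE
(B,P,X): not NE [P2→Q gives 5>1]
(B,P,Y): not NE [P2→Q gives 7>3; P3→X gives 8>0]
(B,Q,X): not NE [P1→A gives 10>8]
(B,Q,Y): not NE [P3→X gives 7>1]
(B,R,X): not NE [P2→Q gives 5>3; P3→Y gives 5>3]
(B,R,Y): not NE [P1→A gives 3>0; P2→Q gives 7>3]
(B,S,X): not NE [P2→Q gives 5>3; P3→Y gives 9>8]
(B,S,Y): not NE [P1→A gives 5>3; P2→Q gives 7>2]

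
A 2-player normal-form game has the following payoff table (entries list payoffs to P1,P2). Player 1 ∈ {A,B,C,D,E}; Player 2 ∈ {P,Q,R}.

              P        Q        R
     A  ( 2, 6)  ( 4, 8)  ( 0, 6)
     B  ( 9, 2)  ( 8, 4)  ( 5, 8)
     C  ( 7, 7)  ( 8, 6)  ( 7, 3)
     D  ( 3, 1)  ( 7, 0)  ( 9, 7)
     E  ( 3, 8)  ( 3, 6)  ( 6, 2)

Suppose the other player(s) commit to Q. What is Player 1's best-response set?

P1 best: {B,C}

u_1(A vs Q) = 4
u_1(B vs Q) = 8
u_1(C vs Q) = 8
u_1(D vs Q) = 7
u_1(E vs Q) = 3
max payoff 8 at {B,C}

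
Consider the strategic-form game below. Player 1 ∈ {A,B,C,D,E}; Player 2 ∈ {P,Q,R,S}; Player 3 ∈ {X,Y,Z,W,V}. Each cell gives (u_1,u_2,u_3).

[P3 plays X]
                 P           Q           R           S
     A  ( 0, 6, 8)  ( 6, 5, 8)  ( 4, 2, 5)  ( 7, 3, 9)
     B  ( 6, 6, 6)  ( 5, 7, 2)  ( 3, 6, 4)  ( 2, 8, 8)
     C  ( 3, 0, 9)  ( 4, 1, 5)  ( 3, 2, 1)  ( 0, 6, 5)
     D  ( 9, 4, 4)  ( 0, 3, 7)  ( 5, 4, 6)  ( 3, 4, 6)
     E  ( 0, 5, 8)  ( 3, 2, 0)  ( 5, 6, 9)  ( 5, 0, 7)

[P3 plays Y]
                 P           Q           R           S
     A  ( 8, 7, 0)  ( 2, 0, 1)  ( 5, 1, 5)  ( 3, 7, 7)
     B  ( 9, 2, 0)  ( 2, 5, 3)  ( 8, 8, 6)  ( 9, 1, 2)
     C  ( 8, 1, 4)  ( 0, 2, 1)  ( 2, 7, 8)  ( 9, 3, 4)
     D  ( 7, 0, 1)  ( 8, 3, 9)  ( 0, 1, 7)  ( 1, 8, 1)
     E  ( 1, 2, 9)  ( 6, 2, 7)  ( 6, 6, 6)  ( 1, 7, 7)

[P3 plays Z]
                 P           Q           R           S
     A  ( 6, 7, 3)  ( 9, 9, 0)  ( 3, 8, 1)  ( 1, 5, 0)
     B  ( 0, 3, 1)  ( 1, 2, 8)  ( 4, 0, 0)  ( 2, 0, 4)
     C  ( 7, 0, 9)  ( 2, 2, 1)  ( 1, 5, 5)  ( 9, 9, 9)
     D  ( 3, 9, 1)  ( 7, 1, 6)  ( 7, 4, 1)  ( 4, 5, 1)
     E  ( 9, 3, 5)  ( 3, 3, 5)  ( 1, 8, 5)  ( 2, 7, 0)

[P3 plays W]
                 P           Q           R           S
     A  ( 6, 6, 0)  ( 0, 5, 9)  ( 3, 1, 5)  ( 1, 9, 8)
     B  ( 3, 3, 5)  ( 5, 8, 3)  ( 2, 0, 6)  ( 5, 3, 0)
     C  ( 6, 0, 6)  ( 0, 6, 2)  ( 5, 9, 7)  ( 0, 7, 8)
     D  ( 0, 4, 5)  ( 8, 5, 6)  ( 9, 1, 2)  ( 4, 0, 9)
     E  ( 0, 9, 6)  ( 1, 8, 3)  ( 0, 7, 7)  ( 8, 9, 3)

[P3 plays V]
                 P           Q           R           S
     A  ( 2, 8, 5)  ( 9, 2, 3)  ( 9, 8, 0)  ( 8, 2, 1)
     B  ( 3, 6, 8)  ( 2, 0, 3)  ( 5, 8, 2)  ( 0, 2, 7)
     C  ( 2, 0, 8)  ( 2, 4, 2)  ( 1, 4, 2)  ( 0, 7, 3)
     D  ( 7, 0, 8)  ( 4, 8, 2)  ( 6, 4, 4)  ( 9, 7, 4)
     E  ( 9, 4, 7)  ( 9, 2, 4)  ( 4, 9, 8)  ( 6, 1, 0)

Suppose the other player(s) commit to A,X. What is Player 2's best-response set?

u_2(P vs A,X) = 6
u_2(Q vs A,X) = 5
u_2(R vs A,X) = 2
u_2(S vs A,X) = 3
max payoff 6 at {P}

P2 best: {P}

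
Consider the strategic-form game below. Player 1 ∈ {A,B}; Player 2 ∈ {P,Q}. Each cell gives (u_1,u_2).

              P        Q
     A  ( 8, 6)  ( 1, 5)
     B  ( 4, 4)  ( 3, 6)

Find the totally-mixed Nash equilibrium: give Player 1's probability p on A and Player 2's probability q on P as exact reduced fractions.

P1 indiff ⇒ q·8+(1-q)·1 = q·4+(1-q)·3 ⇒ q(4) = (1-q)(2) ⇒ q = 1/3
P2 indiff ⇒ p·6+(1-p)·4 = p·5+(1-p)·6 ⇒ p(1) = (1-p)(2) ⇒ p = 2/3

(p,q) = (2/3, 1/3)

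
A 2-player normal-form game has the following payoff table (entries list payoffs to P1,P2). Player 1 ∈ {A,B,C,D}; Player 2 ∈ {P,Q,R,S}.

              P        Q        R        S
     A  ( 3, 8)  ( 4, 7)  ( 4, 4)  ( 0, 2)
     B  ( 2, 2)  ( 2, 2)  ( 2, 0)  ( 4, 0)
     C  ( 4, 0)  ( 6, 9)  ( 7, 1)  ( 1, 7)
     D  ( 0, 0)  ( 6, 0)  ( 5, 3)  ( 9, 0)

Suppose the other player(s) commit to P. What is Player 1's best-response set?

P1 best: {C}

u_1(A vs P) = 3
u_1(B vs P) = 2
u_1(C vs P) = 4
u_1(D vs P) = 0
max payoff 4 at {C}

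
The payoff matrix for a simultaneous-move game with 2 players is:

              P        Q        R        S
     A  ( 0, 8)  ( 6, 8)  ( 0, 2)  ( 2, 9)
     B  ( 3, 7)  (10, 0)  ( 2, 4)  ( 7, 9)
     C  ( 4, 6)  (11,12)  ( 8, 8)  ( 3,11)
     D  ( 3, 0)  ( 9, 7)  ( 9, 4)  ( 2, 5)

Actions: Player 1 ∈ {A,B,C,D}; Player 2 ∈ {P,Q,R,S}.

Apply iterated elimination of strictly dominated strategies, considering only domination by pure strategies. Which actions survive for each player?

IESDS → P1:{B,C} P2:{Q,S}

P1 drop A (B beats it: P:3>0 Q:10>6 R:2>0 S:7>2)
P2 drop P (S beats it: B:9>7 C:11>6 D:5>0)
P2 drop R (S beats it: B:9>4 C:11>8 D:5>4)
P1 drop D (B beats it: Q:10>9 S:7>2)
P1→{B,C} P2→{Q,S}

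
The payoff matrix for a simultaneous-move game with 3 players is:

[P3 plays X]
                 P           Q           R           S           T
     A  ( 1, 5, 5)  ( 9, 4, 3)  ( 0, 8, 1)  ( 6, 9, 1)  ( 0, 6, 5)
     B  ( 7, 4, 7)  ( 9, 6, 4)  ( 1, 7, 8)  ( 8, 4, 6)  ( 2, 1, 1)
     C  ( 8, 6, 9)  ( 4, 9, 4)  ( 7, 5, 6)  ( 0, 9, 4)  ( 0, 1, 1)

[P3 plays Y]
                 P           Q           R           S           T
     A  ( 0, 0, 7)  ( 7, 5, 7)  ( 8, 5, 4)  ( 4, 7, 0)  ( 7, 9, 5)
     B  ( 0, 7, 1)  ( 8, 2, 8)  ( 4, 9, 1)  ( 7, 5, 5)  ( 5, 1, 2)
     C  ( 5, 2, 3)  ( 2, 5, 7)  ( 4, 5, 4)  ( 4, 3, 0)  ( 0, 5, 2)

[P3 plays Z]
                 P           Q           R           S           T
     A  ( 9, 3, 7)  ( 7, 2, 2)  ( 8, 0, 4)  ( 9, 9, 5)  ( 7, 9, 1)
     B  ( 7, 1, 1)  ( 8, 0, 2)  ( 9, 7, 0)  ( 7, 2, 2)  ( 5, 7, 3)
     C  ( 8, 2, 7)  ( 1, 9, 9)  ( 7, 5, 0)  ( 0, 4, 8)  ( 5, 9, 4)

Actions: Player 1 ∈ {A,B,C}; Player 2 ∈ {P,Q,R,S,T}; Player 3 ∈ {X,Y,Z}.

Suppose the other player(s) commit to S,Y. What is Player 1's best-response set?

u_1(A vs S,Y) = 4
u_1(B vs S,Y) = 7
u_1(C vs S,Y) = 4
max payoff 7 at {B}

argmax u_1 = {B}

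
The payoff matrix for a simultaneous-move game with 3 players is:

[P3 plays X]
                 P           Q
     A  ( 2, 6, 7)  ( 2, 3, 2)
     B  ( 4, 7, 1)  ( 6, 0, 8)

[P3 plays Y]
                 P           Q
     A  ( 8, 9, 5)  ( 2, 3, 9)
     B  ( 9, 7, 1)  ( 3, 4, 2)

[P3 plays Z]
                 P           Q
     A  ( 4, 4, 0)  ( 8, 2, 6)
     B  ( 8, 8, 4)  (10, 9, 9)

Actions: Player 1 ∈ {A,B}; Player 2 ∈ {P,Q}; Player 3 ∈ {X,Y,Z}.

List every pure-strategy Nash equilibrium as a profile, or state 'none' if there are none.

(A,P,X): not NE [P1→B gives 4>2]
(A,P,Y): not NE [P1→B gives 9>8; P3→X gives 7>5]
(A,P,Z): not NE [P1→B gives 8>4; P3→X gives 7>0]
(A,Q,X): not NE [P1→B gives 6>2; P2→P gives 6>3; P3→Y gives 9>2]
(A,Q,Y): not NE [P1→B gives 3>2; P2→P gives 9>3]
(A,Q,Z): not NE [P1→B gives 10>8; P2→P gives 4>2; P3→Y gives 9>6]
(B,P,X): not NE [P3→Z gives 4>1]
(B,P,Y): not NE [P3→Z gives 4>1]
(B,P,Z): not NE [P2→Q gives 9>8]
(B,Q,X): not NE [P2→P gives 7>0; P3→Z gives 9>8]
(B,Q,Y): not NE [P2→P gives 7>4; P3→Z gives 9>2]
(B,Q,Z): NE

PSNE = {(B,Q,Z)}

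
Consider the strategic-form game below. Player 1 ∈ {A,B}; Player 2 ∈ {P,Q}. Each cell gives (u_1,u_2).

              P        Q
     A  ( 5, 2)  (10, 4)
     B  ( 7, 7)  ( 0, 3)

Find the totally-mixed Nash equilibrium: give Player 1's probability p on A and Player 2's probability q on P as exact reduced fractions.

(p,q) = (2/3, 5/6)

P1 indiff ⇒ q·5+(1-q)·10 = q·7+(1-q)·0 ⇒ q(-2) = (1-q)(-10) ⇒ q = 5/6
P2 indiff ⇒ p·2+(1-p)·7 = p·4+(1-p)·3 ⇒ p(-2) = (1-p)(-4) ⇒ p = 2/3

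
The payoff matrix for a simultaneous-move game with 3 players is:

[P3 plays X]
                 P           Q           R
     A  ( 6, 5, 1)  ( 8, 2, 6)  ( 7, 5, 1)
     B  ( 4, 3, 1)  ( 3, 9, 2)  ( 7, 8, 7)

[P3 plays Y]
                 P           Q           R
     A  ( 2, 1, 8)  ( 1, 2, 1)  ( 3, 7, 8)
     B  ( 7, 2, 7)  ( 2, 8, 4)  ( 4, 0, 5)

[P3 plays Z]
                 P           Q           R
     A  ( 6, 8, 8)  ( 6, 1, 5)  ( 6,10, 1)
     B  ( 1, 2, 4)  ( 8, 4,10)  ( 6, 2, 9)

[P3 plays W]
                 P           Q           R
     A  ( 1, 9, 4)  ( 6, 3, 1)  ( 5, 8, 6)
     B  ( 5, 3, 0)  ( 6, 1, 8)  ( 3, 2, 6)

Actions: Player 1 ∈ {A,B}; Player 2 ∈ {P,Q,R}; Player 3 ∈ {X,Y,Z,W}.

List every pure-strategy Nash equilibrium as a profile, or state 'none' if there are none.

NE set: (B,Q,Z)

(A,P,X): not NE [P3→Z gives 8>1]
(A,P,Y): not NE [P1→B gives 7>2; P2→R gives 7>1]
(A,P,Z): not NE [P2→R gives 10>8]
(A,P,W): not NE [P1→B gives 5>1; P3→Z gives 8>4]
(A,Q,X): not NE [P2→R gives 5>2]
(A,Q,Y): not NE [P1→B gives 2>1; P2→R gives 7>2; P3→X gives 6>1]
(A,Q,Z): not NE [P1→B gives 8>6; P2→R gives 10>1; P3→X gives 6>5]
(A,Q,W): not NE [P2→P gives 9>3; P3→X gives 6>1]
(A,R,X): not NE [P3→Y gives 8>1]
(A,R,Y): not NE [P1→B gives 4>3]
(A,R,Z): not NE [P3→Y gives 8>1]
(A,R,W): not NE [P2→P gives 9>8; P3→Y gives 8>6]
(B,P,X): not NE [P1→A gives 6>4; P2→Q gives 9>3; P3→Y gives 7>1]
(B,P,Y): not NE [P2→Q gives 8>2]
(B,P,Z): not NE [P1→A gives 6>1; P2→Q gives 4>2; P3→Y gives 7>4]
(B,P,W): not NE [P3→Y gives 7>0]
(B,Q,X): not NE [P1→A gives 8>3; P3→Z gives 10>2]
(B,Q,Y): not NE [P3→Z gives 10>4]
(B,Q,Z): NE
(B,Q,W): not NE [P2→P gives 3>1; P3→Z gives 10>8]
(B,R,X): not NE [P2→Q gives 9>8; P3→Z gives 9>7]
(B,R,Y): not NE [P2→Q gives 8>0; P3→Z gives 9>5]
(B,R,Z): not NE [P2→Q gives 4>2]
(B,R,W): not NE [P1→A gives 5>3; P2→P gives 3>2; P3→Z gives 9>6]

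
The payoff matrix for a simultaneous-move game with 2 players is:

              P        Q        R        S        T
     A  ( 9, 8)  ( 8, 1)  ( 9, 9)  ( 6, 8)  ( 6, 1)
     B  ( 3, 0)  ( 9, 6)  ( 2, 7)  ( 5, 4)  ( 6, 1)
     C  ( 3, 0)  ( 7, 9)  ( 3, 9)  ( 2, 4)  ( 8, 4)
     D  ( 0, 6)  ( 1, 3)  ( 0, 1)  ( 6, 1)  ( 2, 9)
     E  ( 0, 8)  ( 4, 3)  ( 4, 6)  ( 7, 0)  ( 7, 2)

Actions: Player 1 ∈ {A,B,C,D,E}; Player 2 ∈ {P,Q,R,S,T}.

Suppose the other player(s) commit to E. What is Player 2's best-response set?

u_2(P vs E) = 8
u_2(Q vs E) = 3
u_2(R vs E) = 6
u_2(S vs E) = 0
u_2(T vs E) = 2
max payoff 8 at {P}

argmax u_2 = {P}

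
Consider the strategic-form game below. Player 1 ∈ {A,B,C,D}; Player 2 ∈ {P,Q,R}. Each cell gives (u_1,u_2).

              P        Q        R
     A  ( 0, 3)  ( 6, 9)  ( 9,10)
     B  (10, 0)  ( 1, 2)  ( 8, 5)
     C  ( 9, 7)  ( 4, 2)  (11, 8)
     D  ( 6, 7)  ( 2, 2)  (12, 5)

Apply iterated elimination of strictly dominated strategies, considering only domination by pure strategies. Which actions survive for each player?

P2 drop Q (R beats it: A:10>9 B:5>2 C:8>2 D:5>2)
P1 drop A (C beats it: P:9>0 R:11>9)
P1→{B,C,D} P2→{P,R}

Remaining: P1:{B,C,D} P2:{P,R}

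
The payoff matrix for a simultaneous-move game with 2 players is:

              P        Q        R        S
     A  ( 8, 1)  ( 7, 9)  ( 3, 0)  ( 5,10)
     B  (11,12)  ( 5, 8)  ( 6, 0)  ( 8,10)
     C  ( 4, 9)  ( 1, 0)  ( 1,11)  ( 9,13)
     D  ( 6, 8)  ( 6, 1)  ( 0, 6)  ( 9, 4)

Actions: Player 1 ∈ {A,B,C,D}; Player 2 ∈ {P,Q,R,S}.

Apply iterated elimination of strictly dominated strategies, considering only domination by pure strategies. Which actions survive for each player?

Survivors P1:{B,C,D} P2:{P,R,S}

P2 drop Q (S beats it: A:10>9 B:10>8 C:13>0 D:4>1)
P1 drop A (B beats it: P:11>8 R:6>3 S:8>5)
P1→{B,C,D} P2→{P,R,S}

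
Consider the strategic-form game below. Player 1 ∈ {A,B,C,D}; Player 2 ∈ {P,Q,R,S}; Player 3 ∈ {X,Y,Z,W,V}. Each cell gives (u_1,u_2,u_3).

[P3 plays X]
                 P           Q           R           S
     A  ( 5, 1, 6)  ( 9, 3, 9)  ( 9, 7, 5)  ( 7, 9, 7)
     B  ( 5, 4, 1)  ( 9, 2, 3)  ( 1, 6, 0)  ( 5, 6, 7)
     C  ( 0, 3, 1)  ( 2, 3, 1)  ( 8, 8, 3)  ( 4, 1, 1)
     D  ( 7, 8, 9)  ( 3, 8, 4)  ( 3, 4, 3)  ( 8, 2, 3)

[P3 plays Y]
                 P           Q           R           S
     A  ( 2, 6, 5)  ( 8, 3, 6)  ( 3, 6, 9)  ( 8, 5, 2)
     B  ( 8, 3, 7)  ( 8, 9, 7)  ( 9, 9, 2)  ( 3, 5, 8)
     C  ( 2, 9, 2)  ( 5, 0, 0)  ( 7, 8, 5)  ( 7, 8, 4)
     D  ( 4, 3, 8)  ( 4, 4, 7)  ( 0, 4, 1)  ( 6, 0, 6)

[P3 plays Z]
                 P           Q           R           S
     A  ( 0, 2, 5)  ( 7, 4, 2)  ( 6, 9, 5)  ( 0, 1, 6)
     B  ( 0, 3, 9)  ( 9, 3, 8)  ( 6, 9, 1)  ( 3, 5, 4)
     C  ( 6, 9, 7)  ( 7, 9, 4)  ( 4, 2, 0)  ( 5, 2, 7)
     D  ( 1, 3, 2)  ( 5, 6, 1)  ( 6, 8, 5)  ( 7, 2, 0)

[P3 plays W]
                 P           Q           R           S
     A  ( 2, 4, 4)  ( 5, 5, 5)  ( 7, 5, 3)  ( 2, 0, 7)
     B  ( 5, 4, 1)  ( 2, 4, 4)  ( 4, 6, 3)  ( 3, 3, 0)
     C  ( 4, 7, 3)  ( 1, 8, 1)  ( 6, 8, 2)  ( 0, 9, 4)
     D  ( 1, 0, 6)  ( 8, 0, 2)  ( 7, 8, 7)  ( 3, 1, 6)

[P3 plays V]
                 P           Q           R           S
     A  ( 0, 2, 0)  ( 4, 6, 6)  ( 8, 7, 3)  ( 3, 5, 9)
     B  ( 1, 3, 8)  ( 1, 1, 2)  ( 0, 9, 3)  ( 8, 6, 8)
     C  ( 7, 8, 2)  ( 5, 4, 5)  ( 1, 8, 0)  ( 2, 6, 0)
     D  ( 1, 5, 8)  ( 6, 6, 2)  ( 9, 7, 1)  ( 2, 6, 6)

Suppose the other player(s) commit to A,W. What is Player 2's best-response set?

argmax u_2 = {Q,R}

u_2(P vs A,W) = 4
u_2(Q vs A,W) = 5
u_2(R vs A,W) = 5
u_2(S vs A,W) = 0
max payoff 5 at {Q,R}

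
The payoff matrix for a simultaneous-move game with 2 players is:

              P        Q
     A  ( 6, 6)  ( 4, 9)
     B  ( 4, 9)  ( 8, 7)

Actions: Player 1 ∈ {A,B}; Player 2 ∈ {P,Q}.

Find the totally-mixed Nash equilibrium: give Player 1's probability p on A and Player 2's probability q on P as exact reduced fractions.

(p,q) = (2/5, 2/3)

P1 indiff ⇒ q·6+(1-q)·4 = q·4+(1-q)·8 ⇒ q(2) = (1-q)(4) ⇒ q = 2/3
P2 indiff ⇒ p·6+(1-p)·9 = p·9+(1-p)·7 ⇒ p(-3) = (1-p)(-2) ⇒ p = 2/5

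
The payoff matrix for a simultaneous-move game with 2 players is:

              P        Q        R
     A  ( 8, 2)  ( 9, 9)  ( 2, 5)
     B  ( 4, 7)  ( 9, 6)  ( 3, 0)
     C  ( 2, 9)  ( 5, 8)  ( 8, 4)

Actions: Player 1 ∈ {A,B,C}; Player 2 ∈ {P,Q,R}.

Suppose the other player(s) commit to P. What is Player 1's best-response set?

argmax u_1 = {A}

u_1(A vs P) = 8
u_1(B vs P) = 4
u_1(C vs P) = 2
max payoff 8 at {A}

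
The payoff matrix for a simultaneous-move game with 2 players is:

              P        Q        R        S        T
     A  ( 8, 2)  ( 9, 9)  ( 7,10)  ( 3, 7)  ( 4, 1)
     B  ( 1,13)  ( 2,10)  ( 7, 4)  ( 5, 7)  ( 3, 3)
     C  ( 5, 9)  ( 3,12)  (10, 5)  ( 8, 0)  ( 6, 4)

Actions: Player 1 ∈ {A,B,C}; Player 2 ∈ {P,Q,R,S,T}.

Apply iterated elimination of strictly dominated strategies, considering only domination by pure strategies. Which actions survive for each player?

P1 drop B (C beats it: P:5>1 Q:3>2 R:10>7 S:8>5 T:6>3)
P2 drop P (Q beats it: A:9>2 C:12>9)
P2 drop S (Q beats it: A:9>7 C:12>0)
P2 drop T (Q beats it: A:9>1 C:12>4)
P1→{A,C} P2→{Q,R}

IESDS → P1:{A,C} P2:{Q,R}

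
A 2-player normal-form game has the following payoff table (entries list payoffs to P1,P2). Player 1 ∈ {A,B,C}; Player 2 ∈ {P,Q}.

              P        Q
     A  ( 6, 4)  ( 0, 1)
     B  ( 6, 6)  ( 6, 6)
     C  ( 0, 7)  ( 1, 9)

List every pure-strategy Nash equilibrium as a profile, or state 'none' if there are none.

(A,P): NE
(A,Q): not NE [P1→B gives 6>0; P2→P gives 4>1]
(B,P): NE
(B,Q): NE
(C,P): not NE [P1→B gives 6>0; P2→Q gives 9>7]
(C,Q): not NE [P1→B gives 6>1]

PSNE = {(A,P), (B,P), (B,Q)}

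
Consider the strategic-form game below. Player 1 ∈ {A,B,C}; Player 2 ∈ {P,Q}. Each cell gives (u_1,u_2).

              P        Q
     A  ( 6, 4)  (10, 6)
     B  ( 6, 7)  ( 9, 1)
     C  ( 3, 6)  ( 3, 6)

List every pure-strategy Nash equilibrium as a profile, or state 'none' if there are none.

Nash profiles: (A,Q), (B,P)

(A,P): not NE [P2→Q gives 6>4]
(A,Q): NE
(B,P): NE
(B,Q): not NE [P1→A gives 10>9; P2→P gives 7>1]
(C,P): not NE [P1→B gives 6>3]
(C,Q): not NE [P1→A gives 10>3]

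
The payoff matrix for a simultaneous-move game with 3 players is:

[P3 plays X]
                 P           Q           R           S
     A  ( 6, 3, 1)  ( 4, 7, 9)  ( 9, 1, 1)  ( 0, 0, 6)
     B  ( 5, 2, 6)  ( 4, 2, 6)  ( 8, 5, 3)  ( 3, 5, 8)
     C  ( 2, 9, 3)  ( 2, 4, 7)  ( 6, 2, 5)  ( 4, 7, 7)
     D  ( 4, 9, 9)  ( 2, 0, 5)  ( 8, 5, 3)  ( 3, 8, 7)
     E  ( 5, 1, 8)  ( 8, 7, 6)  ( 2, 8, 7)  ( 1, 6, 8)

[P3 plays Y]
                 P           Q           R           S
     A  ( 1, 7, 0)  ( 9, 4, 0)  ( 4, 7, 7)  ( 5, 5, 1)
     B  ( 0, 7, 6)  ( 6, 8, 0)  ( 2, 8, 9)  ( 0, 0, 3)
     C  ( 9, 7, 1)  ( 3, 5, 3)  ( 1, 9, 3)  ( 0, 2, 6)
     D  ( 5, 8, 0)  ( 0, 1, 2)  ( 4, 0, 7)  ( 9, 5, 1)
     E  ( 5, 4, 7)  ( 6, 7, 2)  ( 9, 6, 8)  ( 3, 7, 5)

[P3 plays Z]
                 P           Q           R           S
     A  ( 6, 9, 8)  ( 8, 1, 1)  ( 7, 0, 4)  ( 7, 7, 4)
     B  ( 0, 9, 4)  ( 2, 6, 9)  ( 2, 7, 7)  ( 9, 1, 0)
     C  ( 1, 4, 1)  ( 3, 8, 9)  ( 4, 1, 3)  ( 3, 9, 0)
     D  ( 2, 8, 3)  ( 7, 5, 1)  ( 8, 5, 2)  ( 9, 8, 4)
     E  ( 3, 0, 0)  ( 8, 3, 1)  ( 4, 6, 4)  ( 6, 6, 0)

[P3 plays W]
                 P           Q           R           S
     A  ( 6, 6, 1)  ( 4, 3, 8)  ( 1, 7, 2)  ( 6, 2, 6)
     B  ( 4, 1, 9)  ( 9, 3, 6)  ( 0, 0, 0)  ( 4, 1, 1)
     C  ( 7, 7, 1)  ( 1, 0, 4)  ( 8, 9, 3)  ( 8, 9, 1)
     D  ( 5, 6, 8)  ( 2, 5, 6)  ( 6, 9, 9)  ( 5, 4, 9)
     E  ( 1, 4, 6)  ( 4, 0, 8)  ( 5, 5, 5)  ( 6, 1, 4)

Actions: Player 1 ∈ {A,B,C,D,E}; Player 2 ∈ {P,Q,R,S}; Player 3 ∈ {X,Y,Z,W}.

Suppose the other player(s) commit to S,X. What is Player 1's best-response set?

u_1(A vs S,X) = 0
u_1(B vs S,X) = 3
u_1(C vs S,X) = 4
u_1(D vs S,X) = 3
u_1(E vs S,X) = 1
max payoff 4 at {C}

BR_1 = {C}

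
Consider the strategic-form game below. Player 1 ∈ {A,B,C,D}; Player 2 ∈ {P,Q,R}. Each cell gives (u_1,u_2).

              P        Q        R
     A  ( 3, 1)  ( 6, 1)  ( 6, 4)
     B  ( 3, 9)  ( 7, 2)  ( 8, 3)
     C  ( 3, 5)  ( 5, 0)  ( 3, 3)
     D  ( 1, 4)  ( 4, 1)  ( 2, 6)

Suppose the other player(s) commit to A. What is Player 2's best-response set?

argmax u_2 = {R}

u_2(P vs A) = 1
u_2(Q vs A) = 1
u_2(R vs A) = 4
max payoff 4 at {R}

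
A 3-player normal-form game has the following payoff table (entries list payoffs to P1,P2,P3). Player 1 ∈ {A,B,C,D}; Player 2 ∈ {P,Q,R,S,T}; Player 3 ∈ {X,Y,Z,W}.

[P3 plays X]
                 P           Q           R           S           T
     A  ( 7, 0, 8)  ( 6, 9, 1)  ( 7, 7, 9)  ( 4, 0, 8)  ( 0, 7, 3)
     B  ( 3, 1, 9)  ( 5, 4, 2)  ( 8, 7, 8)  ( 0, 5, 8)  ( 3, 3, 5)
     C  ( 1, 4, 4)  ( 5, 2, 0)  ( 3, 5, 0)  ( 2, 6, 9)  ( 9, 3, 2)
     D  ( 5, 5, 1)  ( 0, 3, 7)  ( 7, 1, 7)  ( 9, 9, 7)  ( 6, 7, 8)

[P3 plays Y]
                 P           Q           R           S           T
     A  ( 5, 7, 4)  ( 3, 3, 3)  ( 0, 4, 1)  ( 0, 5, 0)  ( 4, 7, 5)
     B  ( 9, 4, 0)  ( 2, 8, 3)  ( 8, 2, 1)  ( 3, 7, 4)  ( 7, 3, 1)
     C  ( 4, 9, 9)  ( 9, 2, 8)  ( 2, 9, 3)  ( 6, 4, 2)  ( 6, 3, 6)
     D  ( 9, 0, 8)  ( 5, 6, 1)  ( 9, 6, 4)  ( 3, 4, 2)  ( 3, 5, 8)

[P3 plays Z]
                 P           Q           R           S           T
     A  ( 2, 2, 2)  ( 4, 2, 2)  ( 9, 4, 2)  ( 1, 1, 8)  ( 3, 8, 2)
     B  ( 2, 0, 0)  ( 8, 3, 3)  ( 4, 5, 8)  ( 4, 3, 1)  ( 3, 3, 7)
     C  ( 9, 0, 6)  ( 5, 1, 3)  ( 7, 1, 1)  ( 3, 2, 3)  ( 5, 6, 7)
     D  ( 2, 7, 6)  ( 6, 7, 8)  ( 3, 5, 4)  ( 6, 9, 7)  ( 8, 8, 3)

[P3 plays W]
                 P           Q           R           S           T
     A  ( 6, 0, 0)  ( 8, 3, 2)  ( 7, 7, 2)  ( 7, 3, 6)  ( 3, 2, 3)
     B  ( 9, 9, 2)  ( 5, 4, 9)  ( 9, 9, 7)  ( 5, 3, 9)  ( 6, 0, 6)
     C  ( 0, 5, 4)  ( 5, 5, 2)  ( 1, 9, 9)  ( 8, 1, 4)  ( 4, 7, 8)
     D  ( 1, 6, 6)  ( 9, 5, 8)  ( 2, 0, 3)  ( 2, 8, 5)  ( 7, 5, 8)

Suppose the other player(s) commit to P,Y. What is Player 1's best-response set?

u_1(A vs P,Y) = 5
u_1(B vs P,Y) = 9
u_1(C vs P,Y) = 4
u_1(D vs P,Y) = 9
max payoff 9 at {B,D}

BR_1 = {B,D}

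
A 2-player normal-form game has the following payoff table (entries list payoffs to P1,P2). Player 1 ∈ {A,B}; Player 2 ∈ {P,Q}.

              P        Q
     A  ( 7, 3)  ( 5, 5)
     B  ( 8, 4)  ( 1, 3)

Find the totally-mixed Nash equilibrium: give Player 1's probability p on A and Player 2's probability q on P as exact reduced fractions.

(p,q) = (1/3, 4/5)

P1 indiff ⇒ q·7+(1-q)·5 = q·8+(1-q)·1 ⇒ q(-1) = (1-q)(-4) ⇒ q = 4/5
P2 indiff ⇒ p·3+(1-p)·4 = p·5+(1-p)·3 ⇒ p(-2) = (1-p)(-1) ⇒ p = 1/3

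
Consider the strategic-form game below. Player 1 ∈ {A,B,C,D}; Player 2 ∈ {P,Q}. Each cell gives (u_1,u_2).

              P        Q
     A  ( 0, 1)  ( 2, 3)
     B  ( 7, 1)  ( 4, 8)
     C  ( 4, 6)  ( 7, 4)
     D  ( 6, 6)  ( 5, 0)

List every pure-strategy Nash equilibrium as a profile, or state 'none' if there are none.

(A,P): not NE [P1→B gives 7>0; P2→Q gives 3>1]
(A,Q): not NE [P1→C gives 7>2]
(B,P): not NE [P2→Q gives 8>1]
(B,Q): not NE [P1→C gives 7>4]
(C,P): not NE [P1→B gives 7>4]
(C,Q): not NE [P2→P gives 6>4]
(D,P): not NE [P1→B gives 7>6]
(D,Q): not NE [P1→C gives 7>5; P2→P gives 6>0]

Equilibria: none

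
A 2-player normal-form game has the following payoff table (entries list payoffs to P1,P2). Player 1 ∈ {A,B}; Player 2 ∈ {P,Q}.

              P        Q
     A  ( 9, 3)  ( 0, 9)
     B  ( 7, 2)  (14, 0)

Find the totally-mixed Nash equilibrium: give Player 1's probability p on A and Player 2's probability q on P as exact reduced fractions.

P1 indiff ⇒ q·9+(1-q)·0 = q·7+(1-q)·14 ⇒ q(2) = (1-q)(14) ⇒ q = 7/8
P2 indiff ⇒ p·3+(1-p)·2 = p·9+(1-p)·0 ⇒ p(-6) = (1-p)(-2) ⇒ p = 1/4

P1 mixes 1/4 on A; P2 mixes 7/8 on P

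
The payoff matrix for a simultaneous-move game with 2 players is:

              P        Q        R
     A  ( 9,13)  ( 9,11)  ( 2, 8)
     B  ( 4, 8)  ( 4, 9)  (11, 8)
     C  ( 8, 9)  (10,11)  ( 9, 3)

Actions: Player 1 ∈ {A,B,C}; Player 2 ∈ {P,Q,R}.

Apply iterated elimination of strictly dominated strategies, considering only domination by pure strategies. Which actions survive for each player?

P2 drop R (Q beats it: A:11>8 B:9>8 C:11>3)
P1 drop B (A beats it: P:9>4 Q:9>4)
P1→{A,C} P2→{P,Q}

Survivors P1:{A,C} P2:{P,Q}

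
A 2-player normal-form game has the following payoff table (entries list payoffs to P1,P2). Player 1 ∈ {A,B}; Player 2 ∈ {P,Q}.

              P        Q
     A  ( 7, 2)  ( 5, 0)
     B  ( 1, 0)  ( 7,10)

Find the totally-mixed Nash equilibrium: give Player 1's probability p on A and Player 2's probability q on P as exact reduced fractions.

P1 indiff ⇒ q·7+(1-q)·5 = q·1+(1-q)·7 ⇒ q(6) = (1-q)(2) ⇒ q = 1/4
P2 indiff ⇒ p·2+(1-p)·0 = p·0+(1-p)·10 ⇒ p(2) = (1-p)(10) ⇒ p = 5/6

P1 mixes 5/6 on A; P2 mixes 1/4 on P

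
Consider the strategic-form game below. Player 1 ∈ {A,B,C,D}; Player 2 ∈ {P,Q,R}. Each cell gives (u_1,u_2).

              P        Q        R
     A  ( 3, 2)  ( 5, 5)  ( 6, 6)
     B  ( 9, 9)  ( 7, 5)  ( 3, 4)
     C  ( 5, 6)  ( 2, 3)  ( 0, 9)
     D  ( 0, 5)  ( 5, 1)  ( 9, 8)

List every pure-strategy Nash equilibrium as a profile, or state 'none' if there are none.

(A,P): not NE [P1→B gives 9>3; P2→R gives 6>2]
(A,Q): not NE [P1→B gives 7>5; P2→R gives 6>5]
(A,R): not NE [P1→D gives 9>6]
(B,P): NE
(B,Q): not NE [P2→P gives 9>5]
(B,R): not NE [P1→D gives 9>3; P2→P gives 9>4]
(C,P): not NE [P1→B gives 9>5; P2→R gives 9>6]
(C,Q): not NE [P1→B gives 7>2; P2→R gives 9>3]
(C,R): not NE [P1→D gives 9>0]
(D,P): not NE [P1→B gives 9>0; P2→R gives 8>5]
(D,Q): not NE [P1→B gives 7>5; P2→R gives 8>1]
(D,R): NE

PSNE = {(B,P), (D,R)}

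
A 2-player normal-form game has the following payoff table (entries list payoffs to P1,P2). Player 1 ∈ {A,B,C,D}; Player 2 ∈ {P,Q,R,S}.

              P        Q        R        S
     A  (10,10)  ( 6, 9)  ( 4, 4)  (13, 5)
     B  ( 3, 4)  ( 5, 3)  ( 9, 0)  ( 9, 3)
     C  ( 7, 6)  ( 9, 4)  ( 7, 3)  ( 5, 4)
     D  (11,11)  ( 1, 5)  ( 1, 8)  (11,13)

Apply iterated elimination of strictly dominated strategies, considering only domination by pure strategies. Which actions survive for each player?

P2 drop Q (P beats it: A:10>9 B:4>3 C:6>4 D:11>5)
P2 drop R (P beats it: A:10>4 B:4>0 C:6>3 D:11>8)
P1 drop B (A beats it: P:10>3 S:13>9)
P1 drop C (A beats it: P:10>7 S:13>5)
P1→{A,D} P2→{P,S}

Remaining: P1:{A,D} P2:{P,S}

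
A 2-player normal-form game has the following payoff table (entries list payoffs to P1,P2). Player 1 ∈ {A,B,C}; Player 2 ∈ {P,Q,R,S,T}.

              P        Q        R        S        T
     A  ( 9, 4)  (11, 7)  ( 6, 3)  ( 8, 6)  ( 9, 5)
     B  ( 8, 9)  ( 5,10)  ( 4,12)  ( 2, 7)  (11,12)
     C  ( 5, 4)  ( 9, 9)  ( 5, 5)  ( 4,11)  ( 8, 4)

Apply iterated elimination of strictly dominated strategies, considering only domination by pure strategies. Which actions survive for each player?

P1 drop C (A beats it: P:9>5 Q:11>9 R:6>5 S:8>4 T:9>8)
P2 drop P (Q beats it: A:7>4 B:10>9)
P2 drop S (Q beats it: A:7>6 B:10>7)
P1→{A,B} P2→{Q,R,T}

IESDS → P1:{A,B} P2:{Q,R,T}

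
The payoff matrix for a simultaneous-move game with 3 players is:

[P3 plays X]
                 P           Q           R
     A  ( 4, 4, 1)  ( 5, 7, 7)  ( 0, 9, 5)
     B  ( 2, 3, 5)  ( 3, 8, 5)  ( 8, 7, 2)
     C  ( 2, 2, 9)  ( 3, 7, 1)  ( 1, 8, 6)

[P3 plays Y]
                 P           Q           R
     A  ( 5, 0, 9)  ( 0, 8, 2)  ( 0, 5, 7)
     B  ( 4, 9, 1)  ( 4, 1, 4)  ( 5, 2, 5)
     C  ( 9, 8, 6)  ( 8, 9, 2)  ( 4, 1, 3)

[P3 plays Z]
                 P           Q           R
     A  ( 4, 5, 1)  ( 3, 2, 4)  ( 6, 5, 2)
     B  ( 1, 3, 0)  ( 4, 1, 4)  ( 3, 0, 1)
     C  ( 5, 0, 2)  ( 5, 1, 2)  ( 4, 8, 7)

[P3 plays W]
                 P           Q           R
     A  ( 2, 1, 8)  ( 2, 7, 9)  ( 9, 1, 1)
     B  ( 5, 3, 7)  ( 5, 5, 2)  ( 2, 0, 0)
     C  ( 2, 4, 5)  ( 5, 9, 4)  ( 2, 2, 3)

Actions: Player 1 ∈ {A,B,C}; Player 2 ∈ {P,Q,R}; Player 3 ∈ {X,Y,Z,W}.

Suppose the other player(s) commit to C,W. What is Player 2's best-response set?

u_2(P vs C,W) = 4
u_2(Q vs C,W) = 9
u_2(R vs C,W) = 2
max payoff 9 at {Q}

P2 best: {Q}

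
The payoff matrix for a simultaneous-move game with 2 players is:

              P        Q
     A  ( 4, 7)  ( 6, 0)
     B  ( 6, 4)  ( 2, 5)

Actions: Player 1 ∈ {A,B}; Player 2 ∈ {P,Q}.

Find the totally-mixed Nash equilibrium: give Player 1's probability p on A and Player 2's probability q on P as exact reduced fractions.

p=1/8, q=2/3

P1 indiff ⇒ q·4+(1-q)·6 = q·6+(1-q)·2 ⇒ q(-2) = (1-q)(-4) ⇒ q = 2/3
P2 indiff ⇒ p·7+(1-p)·4 = p·0+(1-p)·5 ⇒ p(7) = (1-p)(1) ⇒ p = 1/8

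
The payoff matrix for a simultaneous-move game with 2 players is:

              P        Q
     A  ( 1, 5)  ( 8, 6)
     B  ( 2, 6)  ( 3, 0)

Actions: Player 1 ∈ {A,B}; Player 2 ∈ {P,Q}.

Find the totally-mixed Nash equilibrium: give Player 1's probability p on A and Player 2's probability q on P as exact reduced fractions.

P1 mixes 6/7 on A; P2 mixes 5/6 on P

P1 indiff ⇒ q·1+(1-q)·8 = q·2+(1-q)·3 ⇒ q(-1) = (1-q)(-5) ⇒ q = 5/6
P2 indiff ⇒ p·5+(1-p)·6 = p·6+(1-p)·0 ⇒ p(-1) = (1-p)(-6) ⇒ p = 6/7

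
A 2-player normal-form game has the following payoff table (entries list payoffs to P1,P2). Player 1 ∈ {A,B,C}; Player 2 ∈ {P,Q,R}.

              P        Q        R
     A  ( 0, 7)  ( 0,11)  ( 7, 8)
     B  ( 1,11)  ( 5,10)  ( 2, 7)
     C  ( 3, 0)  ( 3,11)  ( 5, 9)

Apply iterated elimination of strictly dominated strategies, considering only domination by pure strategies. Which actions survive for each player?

IESDS → P1:{B,C} P2:{P,Q}

P2 drop R (Q beats it: A:11>8 B:10>7 C:11>9)
P1 drop A (B beats it: P:1>0 Q:5>0)
P1→{B,C} P2→{P,Q}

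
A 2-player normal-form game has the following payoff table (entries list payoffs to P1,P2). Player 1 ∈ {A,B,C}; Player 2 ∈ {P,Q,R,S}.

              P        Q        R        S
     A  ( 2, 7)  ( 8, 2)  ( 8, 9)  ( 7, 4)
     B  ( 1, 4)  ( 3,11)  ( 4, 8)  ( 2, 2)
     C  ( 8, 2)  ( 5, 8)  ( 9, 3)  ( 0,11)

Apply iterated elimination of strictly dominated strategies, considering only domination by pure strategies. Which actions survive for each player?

P1 drop B (A beats it: P:2>1 Q:8>3 R:8>4 S:7>2)
P2 drop P (R beats it: A:9>7 C:3>2)
P2 drop Q (S beats it: A:4>2 C:11>8)
P1→{A,C} P2→{R,S}

IESDS → P1:{A,C} P2:{R,S}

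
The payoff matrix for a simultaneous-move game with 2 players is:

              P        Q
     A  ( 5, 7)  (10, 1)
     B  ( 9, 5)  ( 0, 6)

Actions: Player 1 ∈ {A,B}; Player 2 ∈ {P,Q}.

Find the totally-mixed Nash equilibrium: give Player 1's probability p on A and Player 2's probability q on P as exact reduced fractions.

p=1/7, q=5/7

P1 indiff ⇒ q·5+(1-q)·10 = q·9+(1-q)·0 ⇒ q(-4) = (1-q)(-10) ⇒ q = 5/7
P2 indiff ⇒ p·7+(1-p)·5 = p·1+(1-p)·6 ⇒ p(6) = (1-p)(1) ⇒ p = 1/7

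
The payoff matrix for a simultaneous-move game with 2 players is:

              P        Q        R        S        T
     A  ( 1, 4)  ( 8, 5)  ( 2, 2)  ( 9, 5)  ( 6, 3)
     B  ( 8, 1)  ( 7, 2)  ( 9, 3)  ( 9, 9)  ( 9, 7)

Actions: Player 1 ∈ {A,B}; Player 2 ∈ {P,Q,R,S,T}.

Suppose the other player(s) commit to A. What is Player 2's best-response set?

P2 best: {Q,S}

u_2(P vs A) = 4
u_2(Q vs A) = 5
u_2(R vs A) = 2
u_2(S vs A) = 5
u_2(T vs A) = 3
max payoff 5 at {Q,S}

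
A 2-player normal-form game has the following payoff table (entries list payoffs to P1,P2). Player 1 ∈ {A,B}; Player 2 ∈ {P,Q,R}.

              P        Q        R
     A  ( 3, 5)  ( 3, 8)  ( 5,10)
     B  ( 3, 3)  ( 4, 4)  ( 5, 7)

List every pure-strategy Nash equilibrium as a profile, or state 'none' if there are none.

(A,P): not NE [P2→R gives 10>5]
(A,Q): not NE [P1→B gives 4>3; P2→R gives 10>8]
(A,R): NE
(B,P): not NE [P2→R gives 7>3]
(B,Q): not NE [P2→R gives 7>4]
(B,R): NE

NE set: (A,R), (B,R)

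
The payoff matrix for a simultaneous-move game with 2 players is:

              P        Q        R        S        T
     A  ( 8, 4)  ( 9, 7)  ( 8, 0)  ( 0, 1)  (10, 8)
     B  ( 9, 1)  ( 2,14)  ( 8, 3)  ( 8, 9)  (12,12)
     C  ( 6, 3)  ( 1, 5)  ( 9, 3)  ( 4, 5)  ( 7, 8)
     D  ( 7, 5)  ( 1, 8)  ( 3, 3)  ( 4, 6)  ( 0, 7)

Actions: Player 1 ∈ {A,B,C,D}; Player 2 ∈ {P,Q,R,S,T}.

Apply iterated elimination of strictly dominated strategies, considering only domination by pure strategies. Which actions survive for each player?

IESDS → P1:{A,B} P2:{Q,T}

P1 drop D (B beats it: P:9>7 Q:2>1 R:8>3 S:8>4 T:12>0)
P2 drop P (Q beats it: A:7>4 B:14>1 C:5>3)
P2 drop R (Q beats it: A:7>0 B:14>3 C:5>3)
P1 drop C (B beats it: Q:2>1 S:8>4 T:12>7)
P2 drop S (Q beats it: A:7>1 B:14>9)
P1→{A,B} P2→{Q,T}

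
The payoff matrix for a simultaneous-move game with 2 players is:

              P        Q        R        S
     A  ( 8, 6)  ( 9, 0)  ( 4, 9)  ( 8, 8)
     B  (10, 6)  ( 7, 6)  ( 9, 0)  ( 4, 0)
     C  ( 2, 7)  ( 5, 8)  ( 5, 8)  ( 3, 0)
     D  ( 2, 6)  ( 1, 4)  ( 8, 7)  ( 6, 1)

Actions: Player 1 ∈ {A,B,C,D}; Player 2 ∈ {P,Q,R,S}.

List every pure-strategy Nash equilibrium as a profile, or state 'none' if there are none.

PSNE = {(B,P)}

(A,P): not NE [P1→B gives 10>8; P2→R gives 9>6]
(A,Q): not NE [P2→R gives 9>0]
(A,R): not NE [P1→B gives 9>4]
(A,S): not NE [P2→R gives 9>8]
(B,P): NE
(B,Q): not NE [P1→A gives 9>7]
(B,R): not NE [P2→Q gives 6>0]
(B,S): not NE [P1→A gives 8>4; P2→Q gives 6>0]
(C,P): not NE [P1→B gives 10>2; P2→R gives 8>7]
(C,Q): not NE [P1→A gives 9>5]
(C,R): not NE [P1→B gives 9>5]
(C,S): not NE [P1→A gives 8>3; P2→R gives 8>0]
(D,P): not NE [P1→B gives 10>2; P2→R gives 7>6]
(D,Q): not NE [P1→A gives 9>1; P2→R gives 7>4]
(D,R): not NE [P1→B gives 9>8]
(D,S): not NE [P1→A gives 8>6; P2→R gives 7>1]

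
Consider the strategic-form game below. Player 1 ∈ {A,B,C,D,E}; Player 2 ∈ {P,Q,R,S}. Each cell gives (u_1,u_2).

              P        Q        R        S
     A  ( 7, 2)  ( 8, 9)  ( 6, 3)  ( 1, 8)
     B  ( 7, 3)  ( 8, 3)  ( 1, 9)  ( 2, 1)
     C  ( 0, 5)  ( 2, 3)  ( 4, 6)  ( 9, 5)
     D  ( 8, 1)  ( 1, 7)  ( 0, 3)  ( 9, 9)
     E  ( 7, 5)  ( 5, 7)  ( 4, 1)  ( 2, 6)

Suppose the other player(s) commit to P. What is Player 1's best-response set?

u_1(A vs P) = 7
u_1(B vs P) = 7
u_1(C vs P) = 0
u_1(D vs P) = 8
u_1(E vs P) = 7
max payoff 8 at {D}

argmax u_1 = {D}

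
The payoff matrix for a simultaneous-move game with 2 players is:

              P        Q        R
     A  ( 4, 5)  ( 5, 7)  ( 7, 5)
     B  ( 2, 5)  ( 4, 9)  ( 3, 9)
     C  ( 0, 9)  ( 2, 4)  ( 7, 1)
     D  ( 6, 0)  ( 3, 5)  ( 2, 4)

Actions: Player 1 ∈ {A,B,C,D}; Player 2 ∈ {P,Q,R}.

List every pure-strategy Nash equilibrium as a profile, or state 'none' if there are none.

(A,P): not NE [P1→D gives 6>4; P2→Q gives 7>5]
(A,Q): NE
(A,R): not NE [P2→Q gives 7>5]
(B,P): not NE [P1→D gives 6>2; P2→R gives 9>5]
(B,Q): not NE [P1→A gives 5>4]
(B,R): not NE [P1→C gives 7>3]
(C,P): not NE [P1→D gives 6>0]
(C,Q): not NE [P1→A gives 5>2; P2→P gives 9>4]
(C,R): not NE [P2→P gives 9>1]
(D,P): not NE [P2→Q gives 5>0]
(D,Q): not NE [P1→A gives 5>3]
(D,R): not NE [P1→C gives 7>2; P2→Q gives 5>4]

Nash profiles: (A,Q)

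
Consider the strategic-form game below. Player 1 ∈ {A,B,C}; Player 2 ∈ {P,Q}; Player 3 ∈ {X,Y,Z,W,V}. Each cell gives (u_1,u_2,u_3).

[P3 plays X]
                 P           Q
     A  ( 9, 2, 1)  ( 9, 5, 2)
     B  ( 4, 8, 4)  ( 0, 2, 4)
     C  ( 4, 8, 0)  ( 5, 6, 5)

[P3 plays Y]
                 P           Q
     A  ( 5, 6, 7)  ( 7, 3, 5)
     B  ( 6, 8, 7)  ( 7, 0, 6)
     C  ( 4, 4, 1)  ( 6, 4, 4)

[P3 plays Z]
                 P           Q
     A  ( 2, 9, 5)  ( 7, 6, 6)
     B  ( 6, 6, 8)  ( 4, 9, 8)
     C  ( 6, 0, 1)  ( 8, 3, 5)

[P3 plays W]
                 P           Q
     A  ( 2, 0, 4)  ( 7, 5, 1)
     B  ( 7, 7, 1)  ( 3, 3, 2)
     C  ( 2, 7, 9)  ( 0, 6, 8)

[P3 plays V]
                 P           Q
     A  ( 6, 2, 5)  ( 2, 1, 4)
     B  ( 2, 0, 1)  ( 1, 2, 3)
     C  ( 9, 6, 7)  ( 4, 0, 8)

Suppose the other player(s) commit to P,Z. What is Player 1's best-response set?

u_1(A vs P,Z) = 2
u_1(B vs P,Z) = 6
u_1(C vs P,Z) = 6
max payoff 6 at {B,C}

argmax u_1 = {B,C}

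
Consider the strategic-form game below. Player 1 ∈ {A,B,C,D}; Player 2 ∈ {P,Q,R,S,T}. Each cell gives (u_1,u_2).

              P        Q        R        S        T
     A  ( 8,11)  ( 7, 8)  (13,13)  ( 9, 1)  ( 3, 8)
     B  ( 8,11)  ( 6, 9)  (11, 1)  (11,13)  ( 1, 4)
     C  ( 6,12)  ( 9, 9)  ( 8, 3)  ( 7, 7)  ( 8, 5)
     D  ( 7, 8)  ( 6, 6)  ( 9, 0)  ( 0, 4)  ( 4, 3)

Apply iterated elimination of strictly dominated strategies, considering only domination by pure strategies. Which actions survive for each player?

IESDS → P1:{A,B} P2:{P,R,S}

P2 drop Q (P beats it: A:11>8 B:11>9 C:12>9 D:8>6)
P2 drop T (P beats it: A:11>8 B:11>4 C:12>5 D:8>3)
P1 drop C (A beats it: P:8>6 R:13>8 S:9>7)
P1 drop D (A beats it: P:8>7 R:13>9 S:9>0)
P1→{A,B} P2→{P,R,S}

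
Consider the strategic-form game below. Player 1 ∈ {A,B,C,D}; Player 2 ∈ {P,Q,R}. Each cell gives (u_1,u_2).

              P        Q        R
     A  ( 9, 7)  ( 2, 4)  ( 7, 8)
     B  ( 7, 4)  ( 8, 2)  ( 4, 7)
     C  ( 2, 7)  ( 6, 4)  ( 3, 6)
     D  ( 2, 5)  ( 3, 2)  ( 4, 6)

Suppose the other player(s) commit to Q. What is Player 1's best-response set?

P1 best: {B}

u_1(A vs Q) = 2
u_1(B vs Q) = 8
u_1(C vs Q) = 6
u_1(D vs Q) = 3
max payoff 8 at {B}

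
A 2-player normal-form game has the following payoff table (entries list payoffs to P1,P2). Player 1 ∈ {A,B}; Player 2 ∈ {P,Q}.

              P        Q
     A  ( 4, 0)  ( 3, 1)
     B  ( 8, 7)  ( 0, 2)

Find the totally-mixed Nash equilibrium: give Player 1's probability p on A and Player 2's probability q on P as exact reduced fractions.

P1 indiff ⇒ q·4+(1-q)·3 = q·8+(1-q)·0 ⇒ q(-4) = (1-q)(-3) ⇒ q = 3/7
P2 indiff ⇒ p·0+(1-p)·7 = p·1+(1-p)·2 ⇒ p(-1) = (1-p)(-5) ⇒ p = 5/6

(p,q) = (5/6, 3/7)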